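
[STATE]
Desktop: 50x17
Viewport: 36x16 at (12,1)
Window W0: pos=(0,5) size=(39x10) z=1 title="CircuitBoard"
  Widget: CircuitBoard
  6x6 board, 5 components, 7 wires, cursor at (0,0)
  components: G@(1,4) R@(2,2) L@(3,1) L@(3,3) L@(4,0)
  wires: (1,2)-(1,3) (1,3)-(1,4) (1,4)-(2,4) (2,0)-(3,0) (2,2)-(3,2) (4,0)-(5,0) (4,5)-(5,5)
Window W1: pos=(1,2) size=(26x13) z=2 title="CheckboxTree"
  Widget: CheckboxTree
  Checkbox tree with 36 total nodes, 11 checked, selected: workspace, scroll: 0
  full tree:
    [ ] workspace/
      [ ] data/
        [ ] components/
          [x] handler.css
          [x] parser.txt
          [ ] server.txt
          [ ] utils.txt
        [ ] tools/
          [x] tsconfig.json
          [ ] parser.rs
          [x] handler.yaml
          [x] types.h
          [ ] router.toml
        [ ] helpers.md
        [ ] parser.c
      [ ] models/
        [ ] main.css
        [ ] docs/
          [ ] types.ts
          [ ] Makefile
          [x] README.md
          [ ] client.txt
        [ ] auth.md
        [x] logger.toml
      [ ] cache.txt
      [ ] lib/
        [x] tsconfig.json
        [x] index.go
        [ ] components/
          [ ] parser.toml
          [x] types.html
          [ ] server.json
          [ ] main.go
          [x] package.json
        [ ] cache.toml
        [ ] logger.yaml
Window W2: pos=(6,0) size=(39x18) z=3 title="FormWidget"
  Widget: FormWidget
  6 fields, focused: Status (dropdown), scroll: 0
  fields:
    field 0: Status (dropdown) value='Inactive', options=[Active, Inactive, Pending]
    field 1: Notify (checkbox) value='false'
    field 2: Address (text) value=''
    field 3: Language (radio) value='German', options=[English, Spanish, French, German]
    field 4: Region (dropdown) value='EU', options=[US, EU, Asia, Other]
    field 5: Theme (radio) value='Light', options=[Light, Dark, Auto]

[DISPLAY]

Widget                          ┃   
────────────────────────────────┨   
tus:     [Inactive            ▼]┃   
ify:     [ ]                    ┃   
ress:    [                     ]┃   
guage:   ( ) English  ( ) Spanis┃   
ion:     [EU                  ▼]┃   
me:      (●) Light  ( ) Dark  ( ┃   
                                ┃   
                                ┃   
                                ┃   
                                ┃   
                                ┃   
                                ┃   
                                ┃   
                                ┃   


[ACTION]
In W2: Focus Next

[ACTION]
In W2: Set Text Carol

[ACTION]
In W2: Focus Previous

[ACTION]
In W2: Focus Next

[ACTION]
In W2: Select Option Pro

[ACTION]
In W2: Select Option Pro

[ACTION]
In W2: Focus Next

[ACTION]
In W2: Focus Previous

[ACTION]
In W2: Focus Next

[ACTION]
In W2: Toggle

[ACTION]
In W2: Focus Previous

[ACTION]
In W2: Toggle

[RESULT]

Widget                          ┃   
────────────────────────────────┨   
tus:     [Inactive            ▼]┃   
ify:     [x]                    ┃   
ress:    [                     ]┃   
guage:   ( ) English  ( ) Spanis┃   
ion:     [EU                  ▼]┃   
me:      (●) Light  ( ) Dark  ( ┃   
                                ┃   
                                ┃   
                                ┃   
                                ┃   
                                ┃   
                                ┃   
                                ┃   
                                ┃   


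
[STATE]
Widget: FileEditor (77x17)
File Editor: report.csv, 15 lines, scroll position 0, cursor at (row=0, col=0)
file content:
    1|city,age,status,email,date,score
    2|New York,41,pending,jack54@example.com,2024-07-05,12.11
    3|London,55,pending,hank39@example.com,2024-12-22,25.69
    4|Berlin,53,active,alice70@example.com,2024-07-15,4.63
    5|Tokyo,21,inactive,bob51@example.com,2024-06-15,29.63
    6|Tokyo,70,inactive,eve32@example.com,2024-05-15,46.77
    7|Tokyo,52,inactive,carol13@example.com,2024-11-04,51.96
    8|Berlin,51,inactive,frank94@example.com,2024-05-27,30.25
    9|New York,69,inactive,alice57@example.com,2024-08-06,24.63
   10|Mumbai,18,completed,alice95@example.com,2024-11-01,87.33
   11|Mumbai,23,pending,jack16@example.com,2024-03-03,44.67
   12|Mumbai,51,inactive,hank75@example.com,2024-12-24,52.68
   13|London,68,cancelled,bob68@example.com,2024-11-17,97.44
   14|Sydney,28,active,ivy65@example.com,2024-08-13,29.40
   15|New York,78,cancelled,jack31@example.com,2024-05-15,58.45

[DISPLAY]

█ity,age,status,email,date,score                                            ▲
New York,41,pending,jack54@example.com,2024-07-05,12.11                     █
London,55,pending,hank39@example.com,2024-12-22,25.69                       ░
Berlin,53,active,alice70@example.com,2024-07-15,4.63                        ░
Tokyo,21,inactive,bob51@example.com,2024-06-15,29.63                        ░
Tokyo,70,inactive,eve32@example.com,2024-05-15,46.77                        ░
Tokyo,52,inactive,carol13@example.com,2024-11-04,51.96                      ░
Berlin,51,inactive,frank94@example.com,2024-05-27,30.25                     ░
New York,69,inactive,alice57@example.com,2024-08-06,24.63                   ░
Mumbai,18,completed,alice95@example.com,2024-11-01,87.33                    ░
Mumbai,23,pending,jack16@example.com,2024-03-03,44.67                       ░
Mumbai,51,inactive,hank75@example.com,2024-12-24,52.68                      ░
London,68,cancelled,bob68@example.com,2024-11-17,97.44                      ░
Sydney,28,active,ivy65@example.com,2024-08-13,29.40                         ░
New York,78,cancelled,jack31@example.com,2024-05-15,58.45                   ░
                                                                            ░
                                                                            ▼


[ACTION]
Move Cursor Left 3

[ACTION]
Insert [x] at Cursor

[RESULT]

x█ity,age,status,email,date,score                                           ▲
New York,41,pending,jack54@example.com,2024-07-05,12.11                     █
London,55,pending,hank39@example.com,2024-12-22,25.69                       ░
Berlin,53,active,alice70@example.com,2024-07-15,4.63                        ░
Tokyo,21,inactive,bob51@example.com,2024-06-15,29.63                        ░
Tokyo,70,inactive,eve32@example.com,2024-05-15,46.77                        ░
Tokyo,52,inactive,carol13@example.com,2024-11-04,51.96                      ░
Berlin,51,inactive,frank94@example.com,2024-05-27,30.25                     ░
New York,69,inactive,alice57@example.com,2024-08-06,24.63                   ░
Mumbai,18,completed,alice95@example.com,2024-11-01,87.33                    ░
Mumbai,23,pending,jack16@example.com,2024-03-03,44.67                       ░
Mumbai,51,inactive,hank75@example.com,2024-12-24,52.68                      ░
London,68,cancelled,bob68@example.com,2024-11-17,97.44                      ░
Sydney,28,active,ivy65@example.com,2024-08-13,29.40                         ░
New York,78,cancelled,jack31@example.com,2024-05-15,58.45                   ░
                                                                            ░
                                                                            ▼


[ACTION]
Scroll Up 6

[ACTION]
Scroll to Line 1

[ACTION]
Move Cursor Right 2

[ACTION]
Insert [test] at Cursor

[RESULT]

xcitest█y,age,status,email,date,score                                       ▲
New York,41,pending,jack54@example.com,2024-07-05,12.11                     █
London,55,pending,hank39@example.com,2024-12-22,25.69                       ░
Berlin,53,active,alice70@example.com,2024-07-15,4.63                        ░
Tokyo,21,inactive,bob51@example.com,2024-06-15,29.63                        ░
Tokyo,70,inactive,eve32@example.com,2024-05-15,46.77                        ░
Tokyo,52,inactive,carol13@example.com,2024-11-04,51.96                      ░
Berlin,51,inactive,frank94@example.com,2024-05-27,30.25                     ░
New York,69,inactive,alice57@example.com,2024-08-06,24.63                   ░
Mumbai,18,completed,alice95@example.com,2024-11-01,87.33                    ░
Mumbai,23,pending,jack16@example.com,2024-03-03,44.67                       ░
Mumbai,51,inactive,hank75@example.com,2024-12-24,52.68                      ░
London,68,cancelled,bob68@example.com,2024-11-17,97.44                      ░
Sydney,28,active,ivy65@example.com,2024-08-13,29.40                         ░
New York,78,cancelled,jack31@example.com,2024-05-15,58.45                   ░
                                                                            ░
                                                                            ▼


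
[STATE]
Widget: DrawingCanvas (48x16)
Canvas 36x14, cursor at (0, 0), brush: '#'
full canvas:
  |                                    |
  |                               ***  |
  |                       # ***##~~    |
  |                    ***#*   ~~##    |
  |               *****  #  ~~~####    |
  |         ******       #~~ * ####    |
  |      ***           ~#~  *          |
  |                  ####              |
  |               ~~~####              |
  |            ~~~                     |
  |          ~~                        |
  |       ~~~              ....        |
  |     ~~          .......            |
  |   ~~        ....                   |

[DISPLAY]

+                                               
                               ***              
                       # ***##~~                
                    ***#*   ~~##                
               *****  #  ~~~####                
         ******       #~~ * ####                
      ***           ~#~  *                      
                  ####                          
               ~~~####                          
            ~~~                                 
          ~~                                    
       ~~~              ....                    
     ~~          .......                        
   ~~        ....                               
                                                
                                                


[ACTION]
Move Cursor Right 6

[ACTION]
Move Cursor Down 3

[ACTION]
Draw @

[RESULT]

                                                
                               ***              
                       # ***##~~                
      @             ***#*   ~~##                
               *****  #  ~~~####                
         ******       #~~ * ####                
      ***           ~#~  *                      
                  ####                          
               ~~~####                          
            ~~~                                 
          ~~                                    
       ~~~              ....                    
     ~~          .......                        
   ~~        ....                               
                                                
                                                


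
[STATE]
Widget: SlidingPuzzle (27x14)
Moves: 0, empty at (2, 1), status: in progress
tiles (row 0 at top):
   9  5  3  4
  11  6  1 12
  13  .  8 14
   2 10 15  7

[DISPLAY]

┌────┬────┬────┬────┐      
│  9 │  5 │  3 │  4 │      
├────┼────┼────┼────┤      
│ 11 │  6 │  1 │ 12 │      
├────┼────┼────┼────┤      
│ 13 │    │  8 │ 14 │      
├────┼────┼────┼────┤      
│  2 │ 10 │ 15 │  7 │      
└────┴────┴────┴────┘      
Moves: 0                   
                           
                           
                           
                           


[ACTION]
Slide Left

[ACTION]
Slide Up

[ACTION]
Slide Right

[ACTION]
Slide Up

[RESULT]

┌────┬────┬────┬────┐      
│  9 │  5 │  3 │  4 │      
├────┼────┼────┼────┤      
│ 11 │  6 │  1 │ 12 │      
├────┼────┼────┼────┤      
│ 13 │  8 │ 15 │ 14 │      
├────┼────┼────┼────┤      
│  2 │    │ 10 │  7 │      
└────┴────┴────┴────┘      
Moves: 3                   
                           
                           
                           
                           


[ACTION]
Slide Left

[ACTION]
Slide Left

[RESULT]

┌────┬────┬────┬────┐      
│  9 │  5 │  3 │  4 │      
├────┼────┼────┼────┤      
│ 11 │  6 │  1 │ 12 │      
├────┼────┼────┼────┤      
│ 13 │  8 │ 15 │ 14 │      
├────┼────┼────┼────┤      
│  2 │ 10 │  7 │    │      
└────┴────┴────┴────┘      
Moves: 5                   
                           
                           
                           
                           


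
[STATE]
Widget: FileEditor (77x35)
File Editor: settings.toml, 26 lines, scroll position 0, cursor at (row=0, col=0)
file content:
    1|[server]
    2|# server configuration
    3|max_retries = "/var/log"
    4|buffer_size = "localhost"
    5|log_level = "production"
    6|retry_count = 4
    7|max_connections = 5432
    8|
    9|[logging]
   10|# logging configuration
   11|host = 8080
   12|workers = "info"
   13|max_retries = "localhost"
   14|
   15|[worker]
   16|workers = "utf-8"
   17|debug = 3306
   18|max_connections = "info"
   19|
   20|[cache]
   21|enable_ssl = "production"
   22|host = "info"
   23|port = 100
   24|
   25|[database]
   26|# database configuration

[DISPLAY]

█server]                                                                    ▲
# server configuration                                                      █
max_retries = "/var/log"                                                    ░
buffer_size = "localhost"                                                   ░
log_level = "production"                                                    ░
retry_count = 4                                                             ░
max_connections = 5432                                                      ░
                                                                            ░
[logging]                                                                   ░
# logging configuration                                                     ░
host = 8080                                                                 ░
workers = "info"                                                            ░
max_retries = "localhost"                                                   ░
                                                                            ░
[worker]                                                                    ░
workers = "utf-8"                                                           ░
debug = 3306                                                                ░
max_connections = "info"                                                    ░
                                                                            ░
[cache]                                                                     ░
enable_ssl = "production"                                                   ░
host = "info"                                                               ░
port = 100                                                                  ░
                                                                            ░
[database]                                                                  ░
# database configuration                                                    ░
                                                                            ░
                                                                            ░
                                                                            ░
                                                                            ░
                                                                            ░
                                                                            ░
                                                                            ░
                                                                            ░
                                                                            ▼


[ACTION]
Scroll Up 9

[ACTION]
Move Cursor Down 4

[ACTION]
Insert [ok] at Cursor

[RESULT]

[server]                                                                    ▲
# server configuration                                                      █
max_retries = "/var/log"                                                    ░
buffer_size = "localhost"                                                   ░
ok█og_level = "production"                                                  ░
retry_count = 4                                                             ░
max_connections = 5432                                                      ░
                                                                            ░
[logging]                                                                   ░
# logging configuration                                                     ░
host = 8080                                                                 ░
workers = "info"                                                            ░
max_retries = "localhost"                                                   ░
                                                                            ░
[worker]                                                                    ░
workers = "utf-8"                                                           ░
debug = 3306                                                                ░
max_connections = "info"                                                    ░
                                                                            ░
[cache]                                                                     ░
enable_ssl = "production"                                                   ░
host = "info"                                                               ░
port = 100                                                                  ░
                                                                            ░
[database]                                                                  ░
# database configuration                                                    ░
                                                                            ░
                                                                            ░
                                                                            ░
                                                                            ░
                                                                            ░
                                                                            ░
                                                                            ░
                                                                            ░
                                                                            ▼


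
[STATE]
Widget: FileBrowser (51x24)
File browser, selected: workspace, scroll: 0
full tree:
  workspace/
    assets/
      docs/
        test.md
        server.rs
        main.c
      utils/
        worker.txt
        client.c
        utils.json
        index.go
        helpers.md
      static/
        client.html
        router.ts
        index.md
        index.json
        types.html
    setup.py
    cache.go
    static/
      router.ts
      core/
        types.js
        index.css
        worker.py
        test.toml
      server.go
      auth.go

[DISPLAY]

> [-] workspace/                                   
    [+] assets/                                    
    setup.py                                       
    cache.go                                       
    [+] static/                                    
                                                   
                                                   
                                                   
                                                   
                                                   
                                                   
                                                   
                                                   
                                                   
                                                   
                                                   
                                                   
                                                   
                                                   
                                                   
                                                   
                                                   
                                                   
                                                   


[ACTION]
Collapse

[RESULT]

> [+] workspace/                                   
                                                   
                                                   
                                                   
                                                   
                                                   
                                                   
                                                   
                                                   
                                                   
                                                   
                                                   
                                                   
                                                   
                                                   
                                                   
                                                   
                                                   
                                                   
                                                   
                                                   
                                                   
                                                   
                                                   


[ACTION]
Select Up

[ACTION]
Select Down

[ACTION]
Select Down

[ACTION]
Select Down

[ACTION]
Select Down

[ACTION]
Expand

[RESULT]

> [-] workspace/                                   
    [+] assets/                                    
    setup.py                                       
    cache.go                                       
    [+] static/                                    
                                                   
                                                   
                                                   
                                                   
                                                   
                                                   
                                                   
                                                   
                                                   
                                                   
                                                   
                                                   
                                                   
                                                   
                                                   
                                                   
                                                   
                                                   
                                                   


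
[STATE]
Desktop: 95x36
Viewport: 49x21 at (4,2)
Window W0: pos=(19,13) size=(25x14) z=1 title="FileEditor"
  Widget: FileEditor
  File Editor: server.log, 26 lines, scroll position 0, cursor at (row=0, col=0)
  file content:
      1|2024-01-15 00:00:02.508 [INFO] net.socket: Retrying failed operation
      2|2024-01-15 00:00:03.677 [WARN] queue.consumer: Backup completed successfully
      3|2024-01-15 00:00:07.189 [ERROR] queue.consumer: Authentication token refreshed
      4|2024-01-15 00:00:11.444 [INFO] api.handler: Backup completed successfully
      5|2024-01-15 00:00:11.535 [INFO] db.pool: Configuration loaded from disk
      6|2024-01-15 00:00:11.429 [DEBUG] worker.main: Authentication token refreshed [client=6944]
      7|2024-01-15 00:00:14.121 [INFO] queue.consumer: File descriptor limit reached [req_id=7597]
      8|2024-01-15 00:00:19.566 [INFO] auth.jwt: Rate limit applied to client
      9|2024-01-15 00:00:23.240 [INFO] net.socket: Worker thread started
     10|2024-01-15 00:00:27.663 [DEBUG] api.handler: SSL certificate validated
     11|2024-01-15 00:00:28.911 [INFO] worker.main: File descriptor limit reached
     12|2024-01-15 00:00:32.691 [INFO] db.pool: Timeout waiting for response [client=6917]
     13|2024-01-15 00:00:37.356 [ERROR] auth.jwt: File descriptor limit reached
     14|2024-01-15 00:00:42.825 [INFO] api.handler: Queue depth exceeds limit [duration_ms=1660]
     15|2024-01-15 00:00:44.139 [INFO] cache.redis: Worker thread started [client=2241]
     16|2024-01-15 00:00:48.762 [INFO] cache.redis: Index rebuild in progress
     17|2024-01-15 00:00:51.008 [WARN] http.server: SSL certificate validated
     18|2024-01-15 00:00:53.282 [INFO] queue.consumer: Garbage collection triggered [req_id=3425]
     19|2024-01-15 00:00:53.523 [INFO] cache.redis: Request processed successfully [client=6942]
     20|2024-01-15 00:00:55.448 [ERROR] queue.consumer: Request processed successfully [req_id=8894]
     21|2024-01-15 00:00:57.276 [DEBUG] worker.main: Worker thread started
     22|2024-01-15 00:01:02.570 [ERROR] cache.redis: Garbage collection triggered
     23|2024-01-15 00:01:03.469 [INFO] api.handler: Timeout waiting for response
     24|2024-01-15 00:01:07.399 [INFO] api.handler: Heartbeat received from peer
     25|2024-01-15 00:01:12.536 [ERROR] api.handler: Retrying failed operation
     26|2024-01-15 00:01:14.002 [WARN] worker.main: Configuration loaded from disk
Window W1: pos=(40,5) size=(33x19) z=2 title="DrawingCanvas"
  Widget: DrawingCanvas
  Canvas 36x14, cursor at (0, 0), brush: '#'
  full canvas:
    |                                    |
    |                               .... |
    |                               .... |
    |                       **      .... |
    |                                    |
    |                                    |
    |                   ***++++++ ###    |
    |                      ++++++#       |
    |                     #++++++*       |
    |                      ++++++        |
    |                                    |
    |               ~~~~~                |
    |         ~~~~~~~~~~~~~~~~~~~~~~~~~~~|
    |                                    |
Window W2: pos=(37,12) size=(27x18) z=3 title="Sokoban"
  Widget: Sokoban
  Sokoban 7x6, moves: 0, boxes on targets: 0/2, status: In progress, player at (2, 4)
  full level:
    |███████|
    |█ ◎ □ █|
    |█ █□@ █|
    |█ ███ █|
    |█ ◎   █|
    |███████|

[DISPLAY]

                                                 
                                                 
                                                 
                                    ┏━━━━━━━━━━━━
                                    ┃ DrawingCanv
                                    ┠────────────
                                    ┃+           
                                    ┃            
                                    ┃            
                                    ┃            
                                 ┏━━━━━━━━━━━━━━━
               ┏━━━━━━━━━━━━━━━━━┃ Sokoban       
               ┃ FileEditor      ┠───────────────
               ┠─────────────────┃███████        
               ┃█024-01-15 00:00:┃█ ◎ □ █        
               ┃2024-01-15 00:00:┃█ █□@ █        
               ┃2024-01-15 00:00:┃█ ███ █        
               ┃2024-01-15 00:00:┃█ ◎   █        
               ┃2024-01-15 00:00:┃███████        
               ┃2024-01-15 00:00:┃Moves: 0  0/2  
               ┃2024-01-15 00:00:┃               


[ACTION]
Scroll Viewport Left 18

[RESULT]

                                                 
                                                 
                                                 
                                        ┏━━━━━━━━
                                        ┃ Drawing
                                        ┠────────
                                        ┃+       
                                        ┃        
                                        ┃        
                                        ┃        
                                     ┏━━━━━━━━━━━
                   ┏━━━━━━━━━━━━━━━━━┃ Sokoban   
                   ┃ FileEditor      ┠───────────
                   ┠─────────────────┃███████    
                   ┃█024-01-15 00:00:┃█ ◎ □ █    
                   ┃2024-01-15 00:00:┃█ █□@ █    
                   ┃2024-01-15 00:00:┃█ ███ █    
                   ┃2024-01-15 00:00:┃█ ◎   █    
                   ┃2024-01-15 00:00:┃███████    
                   ┃2024-01-15 00:00:┃Moves: 0  0
                   ┃2024-01-15 00:00:┃           


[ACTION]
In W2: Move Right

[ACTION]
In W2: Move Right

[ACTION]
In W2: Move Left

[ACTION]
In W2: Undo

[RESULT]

                                                 
                                                 
                                                 
                                        ┏━━━━━━━━
                                        ┃ Drawing
                                        ┠────────
                                        ┃+       
                                        ┃        
                                        ┃        
                                        ┃        
                                     ┏━━━━━━━━━━━
                   ┏━━━━━━━━━━━━━━━━━┃ Sokoban   
                   ┃ FileEditor      ┠───────────
                   ┠─────────────────┃███████    
                   ┃█024-01-15 00:00:┃█ ◎ □ █    
                   ┃2024-01-15 00:00:┃█ █□ @█    
                   ┃2024-01-15 00:00:┃█ ███ █    
                   ┃2024-01-15 00:00:┃█ ◎   █    
                   ┃2024-01-15 00:00:┃███████    
                   ┃2024-01-15 00:00:┃Moves: 1  0
                   ┃2024-01-15 00:00:┃           


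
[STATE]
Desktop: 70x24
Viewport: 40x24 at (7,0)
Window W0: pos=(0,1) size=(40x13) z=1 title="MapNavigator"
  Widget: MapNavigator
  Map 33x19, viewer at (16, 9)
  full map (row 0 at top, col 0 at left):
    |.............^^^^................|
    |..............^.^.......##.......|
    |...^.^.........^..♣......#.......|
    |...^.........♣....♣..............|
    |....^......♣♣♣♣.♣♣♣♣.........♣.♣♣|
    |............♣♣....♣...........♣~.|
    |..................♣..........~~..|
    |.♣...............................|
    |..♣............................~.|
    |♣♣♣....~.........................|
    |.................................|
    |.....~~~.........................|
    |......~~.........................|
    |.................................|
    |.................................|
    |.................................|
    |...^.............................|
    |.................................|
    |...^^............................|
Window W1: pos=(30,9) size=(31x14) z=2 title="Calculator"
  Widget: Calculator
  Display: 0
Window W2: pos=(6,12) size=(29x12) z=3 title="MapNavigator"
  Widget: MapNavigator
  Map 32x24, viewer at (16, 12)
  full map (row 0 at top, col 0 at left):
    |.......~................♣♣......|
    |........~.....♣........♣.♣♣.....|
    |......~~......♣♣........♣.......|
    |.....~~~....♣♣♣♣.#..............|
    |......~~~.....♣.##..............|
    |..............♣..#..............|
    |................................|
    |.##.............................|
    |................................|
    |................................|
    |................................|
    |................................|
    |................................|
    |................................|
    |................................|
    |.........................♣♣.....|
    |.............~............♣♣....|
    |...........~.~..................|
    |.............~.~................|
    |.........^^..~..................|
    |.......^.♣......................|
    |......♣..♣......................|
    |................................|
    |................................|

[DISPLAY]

                                        
━━━━━━━━━━━━━━━━━━━━━━━━━━━━━━━━┓       
vigator                         ┃       
────────────────────────────────┨       
.........♣♣....♣...........♣~.  ┃       
...............♣..........~~..  ┃       
..............................  ┃       
............................~.  ┃       
....~........@................  ┃       
.......................┏━━━━━━━━━━━━━━━━
..~~~..................┃ Calculator     
...~~..................┠────────────────
━━━━━━━━━━━━━━━━━━━━━━━━━━━┓            
 MapNavigator              ┃┬───┬───┬───
───────────────────────────┨│ 8 │ 9 │ ÷ 
...........................┃┼───┼───┼───
...........................┃│ 5 │ 6 │ × 
...........................┃┼───┼───┼───
...........................┃│ 2 │ 3 │ - 
.............@.............┃┼───┼───┼───
...........................┃│ . │ = │ + 
...........................┃┴───┴───┴───
......................♣♣...┃━━━━━━━━━━━━
━━━━━━━━━━━━━━━━━━━━━━━━━━━┛            


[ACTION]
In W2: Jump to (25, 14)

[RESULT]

                                        
━━━━━━━━━━━━━━━━━━━━━━━━━━━━━━━━┓       
vigator                         ┃       
────────────────────────────────┨       
.........♣♣....♣...........♣~.  ┃       
...............♣..........~~..  ┃       
..............................  ┃       
............................~.  ┃       
....~........@................  ┃       
.......................┏━━━━━━━━━━━━━━━━
..~~~..................┃ Calculator     
...~~..................┠────────────────
━━━━━━━━━━━━━━━━━━━━━━━━━━━┓            
 MapNavigator              ┃┬───┬───┬───
───────────────────────────┨│ 8 │ 9 │ ÷ 
....................       ┃┼───┼───┼───
....................       ┃│ 5 │ 6 │ × 
....................       ┃┼───┼───┼───
....................       ┃│ 2 │ 3 │ - 
.............@......       ┃┼───┼───┼───
.............♣♣.....       ┃│ . │ = │ + 
.~............♣♣....       ┃┴───┴───┴───
.~..................       ┃━━━━━━━━━━━━
━━━━━━━━━━━━━━━━━━━━━━━━━━━┛            


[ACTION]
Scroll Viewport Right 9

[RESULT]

                                        
━━━━━━━━━━━━━━━━━━━━━━━┓                
                       ┃                
───────────────────────┨                
♣♣....♣...........♣~.  ┃                
......♣..........~~..  ┃                
.....................  ┃                
...................~.  ┃                
....@................  ┃                
..............┏━━━━━━━━━━━━━━━━━━━━━━━━━
..............┃ Calculator              
..............┠─────────────────────────
━━━━━━━━━━━━━━━━━━┓                     
ator              ┃┬───┬───┬───┐        
──────────────────┨│ 8 │ 9 │ ÷ │        
...........       ┃┼───┼───┼───┤        
...........       ┃│ 5 │ 6 │ × │        
...........       ┃┼───┼───┼───┤        
...........       ┃│ 2 │ 3 │ - │        
....@......       ┃┼───┼───┼───┤        
....♣♣.....       ┃│ . │ = │ + │        
.....♣♣....       ┃┴───┴───┴───┘        
...........       ┃━━━━━━━━━━━━━━━━━━━━━
━━━━━━━━━━━━━━━━━━┛                     


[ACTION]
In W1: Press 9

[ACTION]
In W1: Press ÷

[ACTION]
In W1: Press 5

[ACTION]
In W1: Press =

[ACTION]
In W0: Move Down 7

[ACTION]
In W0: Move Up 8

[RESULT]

                                        
━━━━━━━━━━━━━━━━━━━━━━━┓                
                       ┃                
───────────────────────┨                
♣♣♣.♣♣♣♣.........♣.♣♣  ┃                
♣♣....♣...........♣~.  ┃                
......♣..........~~..  ┃                
.....................  ┃                
....@..............~.  ┃                
..............┏━━━━━━━━━━━━━━━━━━━━━━━━━
..............┃ Calculator              
..............┠─────────────────────────
━━━━━━━━━━━━━━━━━━┓                     
ator              ┃┬───┬───┬───┐        
──────────────────┨│ 8 │ 9 │ ÷ │        
...........       ┃┼───┼───┼───┤        
...........       ┃│ 5 │ 6 │ × │        
...........       ┃┼───┼───┼───┤        
...........       ┃│ 2 │ 3 │ - │        
....@......       ┃┼───┼───┼───┤        
....♣♣.....       ┃│ . │ = │ + │        
.....♣♣....       ┃┴───┴───┴───┘        
...........       ┃━━━━━━━━━━━━━━━━━━━━━
━━━━━━━━━━━━━━━━━━┛                     
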